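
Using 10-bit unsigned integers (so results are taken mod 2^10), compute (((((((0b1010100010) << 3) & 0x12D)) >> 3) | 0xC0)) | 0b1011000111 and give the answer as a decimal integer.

743

0b1010100010 = 1010100010
→ << 3 (mod 2^10) → 0100010000 = 272
0x12D = 0100101101
→ & → 0100000000 = 256
→ >> 3 → 0000100000 = 32
0xC0 = 0011000000
→ | → 0011100000 = 224
0b1011000111 = 1011000111
→ | → 1011100111 = 743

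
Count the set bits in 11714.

7

11714 = 10110111000010
Count the 1s: 1 + 1 + 1 + 1 + 1 + 1 + 1 = 7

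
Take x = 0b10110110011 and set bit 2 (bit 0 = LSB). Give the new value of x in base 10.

1463

x = 10110110011
bit 2 is currently 0; set it via x | (1 << 2) = x | 4
→ 10110110111 = 1463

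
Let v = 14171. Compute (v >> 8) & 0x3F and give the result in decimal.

55

v = 11011101011011
Shift right by 8: 110111
Mask low 6 bits: 110111 = 55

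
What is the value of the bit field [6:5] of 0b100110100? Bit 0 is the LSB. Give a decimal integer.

v = 100110100
Shift right by 5: 1001
Mask low 2 bits: 01 = 1

1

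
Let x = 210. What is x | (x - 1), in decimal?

211

x = 11010010 = 210
x - 1 = 11010001
OR    = 11010011 = 211
(x | (x - 1) sets all bits below the lowest set bit.)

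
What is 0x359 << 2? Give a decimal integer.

3428

0x359 = 001101011001
shift left by 2 → 110101100100 = 3428
(equivalently, 857 × 2^2 = 857 × 4)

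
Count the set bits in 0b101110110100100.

8

n = 101110110100100
Count the 1s: 1 + 1 + 1 + 1 + 1 + 1 + 1 + 1 = 8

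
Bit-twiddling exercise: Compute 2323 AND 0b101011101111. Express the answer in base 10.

2323 = 100100010011
b = 101011101111
AND → 100000000011 = 2051

2051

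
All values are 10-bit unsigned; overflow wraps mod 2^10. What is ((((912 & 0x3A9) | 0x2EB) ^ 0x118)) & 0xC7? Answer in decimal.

912 = 1110010000
0x3A9 = 1110101001
→ & → 1110000000 = 896
0x2EB = 1011101011
→ | → 1111101011 = 1003
0x118 = 0100011000
→ ^ → 1011110011 = 755
0xC7 = 0011000111
→ & → 0011000011 = 195

195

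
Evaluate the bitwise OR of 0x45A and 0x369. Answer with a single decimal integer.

1915

0x45A = 10001011010
0x369 = 01101101001
 OR → 11101111011 = 1915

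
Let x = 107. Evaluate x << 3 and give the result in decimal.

107 = 0001101011
shift left by 3 → 1101011000 = 856
(equivalently, 107 × 2^3 = 107 × 8)

856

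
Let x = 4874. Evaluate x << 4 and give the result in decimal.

77984

4874 = 00001001100001010
shift left by 4 → 10011000010100000 = 77984
(equivalently, 4874 × 2^4 = 4874 × 16)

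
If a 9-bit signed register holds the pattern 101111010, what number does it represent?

-134

pattern = 101111010 (MSB is 1 ⇒ negative)
Invert: 010000101, add 1 → 010000110 = 134, so the value is -134.
(Equivalently: 378 - 2^9 = 378 - 512 = -134.)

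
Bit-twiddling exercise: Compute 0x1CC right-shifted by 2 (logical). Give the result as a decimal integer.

0x1CC = 111001100
shift right by 2 → 001110011 = 115
(equivalently, floor(460 / 4))

115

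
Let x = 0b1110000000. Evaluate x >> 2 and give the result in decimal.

224

x = 1110000000
shift right by 2 → 0011100000 = 224
(equivalently, floor(896 / 4))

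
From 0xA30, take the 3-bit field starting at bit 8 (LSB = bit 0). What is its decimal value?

v = 101000110000
Shift right by 8: 1010
Mask low 3 bits: 010 = 2

2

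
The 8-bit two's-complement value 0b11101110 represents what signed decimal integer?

pattern = 11101110 (MSB is 1 ⇒ negative)
Invert: 00010001, add 1 → 00010010 = 18, so the value is -18.
(Equivalently: 238 - 2^8 = 238 - 256 = -18.)

-18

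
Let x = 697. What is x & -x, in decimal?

1

x = 1010111001 = 697
-x (two's complement) = …0101000111
AND   = 0000000001 = 1
(x & -x isolates the lowest set bit of x.)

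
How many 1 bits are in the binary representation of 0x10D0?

0x10D0 = 1000011010000
Count the 1s: 1 + 1 + 1 + 1 = 4

4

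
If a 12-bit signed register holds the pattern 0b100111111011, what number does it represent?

pattern = 100111111011 (MSB is 1 ⇒ negative)
Invert: 011000000100, add 1 → 011000000101 = 1541, so the value is -1541.
(Equivalently: 2555 - 2^12 = 2555 - 4096 = -1541.)

-1541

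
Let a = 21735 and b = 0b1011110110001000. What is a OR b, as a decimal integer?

65007

21735 = 0101010011100111
b = 1011110110001000
 OR → 1111110111101111 = 65007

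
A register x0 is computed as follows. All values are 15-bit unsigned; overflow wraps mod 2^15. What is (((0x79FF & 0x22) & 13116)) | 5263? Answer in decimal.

0x79FF = 111100111111111
0x22 = 000000000100010
→ & → 000000000100010 = 34
13116 = 011001100111100
→ & → 000000000100000 = 32
5263 = 001010010001111
→ | → 001010010101111 = 5295

5295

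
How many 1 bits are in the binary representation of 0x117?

5

0x117 = 100010111
Count the 1s: 1 + 1 + 1 + 1 + 1 = 5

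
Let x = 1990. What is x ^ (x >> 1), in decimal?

x = 11111000110 = 1990
x>>1 = 01111100011
XOR  = 10000100101 = 1061
(x ^ (x >> 1) gives the standard binary-reflected Gray code of x.)

1061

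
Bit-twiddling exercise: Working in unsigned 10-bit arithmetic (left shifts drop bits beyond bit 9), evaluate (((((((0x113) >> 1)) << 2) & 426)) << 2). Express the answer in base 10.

0x113 = 0100010011
→ >> 1 → 0010001001 = 137
→ << 2 (mod 2^10) → 1000100100 = 548
426 = 0110101010
→ & → 0000100000 = 32
→ << 2 (mod 2^10) → 0010000000 = 128

128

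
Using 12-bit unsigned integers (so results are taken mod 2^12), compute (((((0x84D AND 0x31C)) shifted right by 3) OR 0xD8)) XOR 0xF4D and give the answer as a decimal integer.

0x84D = 100001001101
0x31C = 001100011100
→ AND → 000000001100 = 12
→ shifted right by 3 → 000000000001 = 1
0xD8 = 000011011000
→ OR → 000011011001 = 217
0xF4D = 111101001101
→ XOR → 111110010100 = 3988

3988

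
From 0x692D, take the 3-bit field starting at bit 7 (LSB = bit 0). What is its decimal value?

2

v = 110100100101101
Shift right by 7: 11010010
Mask low 3 bits: 010 = 2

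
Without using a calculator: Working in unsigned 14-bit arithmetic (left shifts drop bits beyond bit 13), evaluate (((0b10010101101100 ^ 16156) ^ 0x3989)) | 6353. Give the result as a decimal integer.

0b10010101101100 = 10010101101100
16156 = 11111100011100
→ ^ → 01101001110000 = 6768
0x3989 = 11100110001001
→ ^ → 10001111111001 = 9209
6353 = 01100011010001
→ | → 11101111111001 = 15353

15353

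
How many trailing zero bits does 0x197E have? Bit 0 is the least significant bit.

1

0x197E = 1100101111110
Trailing zeros: 1, so the lowest set bit is bit 1 (value 2).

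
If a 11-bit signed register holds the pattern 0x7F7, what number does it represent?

-9

pattern = 11111110111 (MSB is 1 ⇒ negative)
Invert: 00000001000, add 1 → 00000001001 = 9, so the value is -9.
(Equivalently: 2039 - 2^11 = 2039 - 2048 = -9.)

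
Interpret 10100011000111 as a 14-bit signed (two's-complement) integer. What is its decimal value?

pattern = 10100011000111 (MSB is 1 ⇒ negative)
Invert: 01011100111000, add 1 → 01011100111001 = 5945, so the value is -5945.
(Equivalently: 10439 - 2^14 = 10439 - 16384 = -5945.)

-5945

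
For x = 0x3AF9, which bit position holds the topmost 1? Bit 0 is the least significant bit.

13

0x3AF9 = 11101011111001
The topmost 1 is at position 13 (since 2^13 = 8192 ≤ 15097 < 16384).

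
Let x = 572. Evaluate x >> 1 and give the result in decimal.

286

572 = 1000111100
shift right by 1 → 0100011110 = 286
(equivalently, floor(572 / 2))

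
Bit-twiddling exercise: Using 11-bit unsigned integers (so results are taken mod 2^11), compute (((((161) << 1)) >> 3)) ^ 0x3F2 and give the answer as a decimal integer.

986

161 = 00010100001
→ << 1 (mod 2^11) → 00101000010 = 322
→ >> 3 → 00000101000 = 40
0x3F2 = 01111110010
→ ^ → 01111011010 = 986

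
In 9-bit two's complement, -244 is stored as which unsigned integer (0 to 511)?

244 in 9 bits: 011110100
Invert: 100001011
Add 1:  100001100 = 268
(Check: 2^9 - 244 = 512 - 244 = 268.)

268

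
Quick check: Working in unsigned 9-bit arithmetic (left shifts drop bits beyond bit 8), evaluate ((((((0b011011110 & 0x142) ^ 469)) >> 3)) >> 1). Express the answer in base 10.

0b011011110 = 011011110
0x142 = 101000010
→ & → 001000010 = 66
469 = 111010101
→ ^ → 110010111 = 407
→ >> 3 → 000110010 = 50
→ >> 1 → 000011001 = 25

25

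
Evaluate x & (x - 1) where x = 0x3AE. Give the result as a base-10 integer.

940

x = 1110101110 = 942
x - 1 = 1110101101
AND   = 1110101100 = 940
(x & (x - 1) clears the lowest set bit of x.)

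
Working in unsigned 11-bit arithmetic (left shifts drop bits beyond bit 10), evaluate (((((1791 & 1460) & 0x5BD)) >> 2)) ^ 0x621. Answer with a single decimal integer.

1804

1791 = 11011111111
1460 = 10110110100
→ & → 10010110100 = 1204
0x5BD = 10110111101
→ & → 10010110100 = 1204
→ >> 2 → 00100101101 = 301
0x621 = 11000100001
→ ^ → 11100001100 = 1804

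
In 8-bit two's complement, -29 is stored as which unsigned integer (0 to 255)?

227

29 in 8 bits: 00011101
Invert: 11100010
Add 1:  11100011 = 227
(Check: 2^8 - 29 = 256 - 29 = 227.)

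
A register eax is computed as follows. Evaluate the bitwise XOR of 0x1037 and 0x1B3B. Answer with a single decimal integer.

0x1037 = 1000000110111
0x1B3B = 1101100111011
XOR → 0101100001100 = 2828

2828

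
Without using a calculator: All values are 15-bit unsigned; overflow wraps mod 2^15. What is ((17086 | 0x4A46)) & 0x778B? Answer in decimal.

17034

17086 = 100001010111110
0x4A46 = 100101001000110
→ | → 100101011111110 = 19198
0x778B = 111011110001011
→ & → 100001010001010 = 17034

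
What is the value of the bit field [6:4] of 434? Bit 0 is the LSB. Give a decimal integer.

v = 110110010
Shift right by 4: 11011
Mask low 3 bits: 011 = 3

3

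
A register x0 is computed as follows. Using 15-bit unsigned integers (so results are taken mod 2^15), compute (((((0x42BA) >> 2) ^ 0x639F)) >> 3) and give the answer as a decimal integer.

0x42BA = 100001010111010
→ >> 2 → 001000010101110 = 4270
0x639F = 110001110011111
→ ^ → 111001100110001 = 29489
→ >> 3 → 000111001100110 = 3686

3686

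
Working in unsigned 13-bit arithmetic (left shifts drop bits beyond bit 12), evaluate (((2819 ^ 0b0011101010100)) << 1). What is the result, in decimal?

2819 = 0101100000011
0b0011101010100 = 0011101010100
→ ^ → 0110001010111 = 3159
→ << 1 (mod 2^13) → 1100010101110 = 6318

6318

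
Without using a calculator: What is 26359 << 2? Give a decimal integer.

26359 = 00110011011110111
shift left by 2 → 11001101111011100 = 105436
(equivalently, 26359 × 2^2 = 26359 × 4)

105436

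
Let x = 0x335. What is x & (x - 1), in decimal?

x = 1100110101 = 821
x - 1 = 1100110100
AND   = 1100110100 = 820
(x & (x - 1) clears the lowest set bit of x.)

820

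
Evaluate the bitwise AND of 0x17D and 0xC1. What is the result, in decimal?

0x17D = 101111101
0xC1 = 011000001
AND → 001000001 = 65

65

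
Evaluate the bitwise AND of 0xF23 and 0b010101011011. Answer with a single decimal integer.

1283

0xF23 = 111100100011
b = 010101011011
AND → 010100000011 = 1283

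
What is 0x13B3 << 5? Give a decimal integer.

161376

0x13B3 = 000001001110110011
shift left by 5 → 100111011001100000 = 161376
(equivalently, 5043 × 2^5 = 5043 × 32)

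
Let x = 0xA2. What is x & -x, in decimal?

2

x = 10100010 = 162
-x (two's complement) = …01011110
AND   = 00000010 = 2
(x & -x isolates the lowest set bit of x.)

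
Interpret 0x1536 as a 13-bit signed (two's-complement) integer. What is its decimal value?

-2762

pattern = 1010100110110 (MSB is 1 ⇒ negative)
Invert: 0101011001001, add 1 → 0101011001010 = 2762, so the value is -2762.
(Equivalently: 5430 - 2^13 = 5430 - 8192 = -2762.)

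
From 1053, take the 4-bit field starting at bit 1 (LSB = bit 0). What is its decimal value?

v = 0010000011101
Shift right by 1: 001000001110
Mask low 4 bits: 1110 = 14

14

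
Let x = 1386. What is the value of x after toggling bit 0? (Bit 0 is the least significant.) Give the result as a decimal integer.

1387

x = 010101101010
bit 0 is currently 0; toggle it via x ^ (1 << 0) = x ^ 1
→ 010101101011 = 1387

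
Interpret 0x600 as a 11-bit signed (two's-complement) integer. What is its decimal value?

pattern = 11000000000 (MSB is 1 ⇒ negative)
Invert: 00111111111, add 1 → 01000000000 = 512, so the value is -512.
(Equivalently: 1536 - 2^11 = 1536 - 2048 = -512.)

-512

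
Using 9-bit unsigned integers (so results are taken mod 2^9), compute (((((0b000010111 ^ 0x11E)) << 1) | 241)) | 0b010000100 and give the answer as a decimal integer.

0b000010111 = 000010111
0x11E = 100011110
→ ^ → 100001001 = 265
→ << 1 (mod 2^9) → 000010010 = 18
241 = 011110001
→ | → 011110011 = 243
0b010000100 = 010000100
→ | → 011110111 = 247

247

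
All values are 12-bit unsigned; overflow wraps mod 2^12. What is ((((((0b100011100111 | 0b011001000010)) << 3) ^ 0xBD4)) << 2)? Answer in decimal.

944

0b100011100111 = 100011100111
0b011001000010 = 011001000010
→ | → 111011100111 = 3815
→ << 3 (mod 2^12) → 011100111000 = 1848
0xBD4 = 101111010100
→ ^ → 110011101100 = 3308
→ << 2 (mod 2^12) → 001110110000 = 944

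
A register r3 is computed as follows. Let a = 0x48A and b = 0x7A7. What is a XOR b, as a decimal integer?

813

0x48A = 10010001010
0x7A7 = 11110100111
XOR → 01100101101 = 813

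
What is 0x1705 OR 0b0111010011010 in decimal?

0x1705 = 1011100000101
b = 0111010011010
 OR → 1111110011111 = 8095

8095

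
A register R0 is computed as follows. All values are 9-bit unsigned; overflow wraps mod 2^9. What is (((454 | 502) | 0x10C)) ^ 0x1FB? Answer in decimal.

454 = 111000110
502 = 111110110
→ | → 111110110 = 502
0x10C = 100001100
→ | → 111111110 = 510
0x1FB = 111111011
→ ^ → 000000101 = 5

5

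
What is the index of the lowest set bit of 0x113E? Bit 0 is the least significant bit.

0x113E = 1000100111110
Trailing zeros: 1, so the lowest set bit is bit 1 (value 2).

1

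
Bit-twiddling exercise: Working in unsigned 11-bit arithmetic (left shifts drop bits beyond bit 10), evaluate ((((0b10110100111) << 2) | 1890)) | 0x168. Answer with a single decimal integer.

2046

0b10110100111 = 10110100111
→ << 2 (mod 2^11) → 11010011100 = 1692
1890 = 11101100010
→ | → 11111111110 = 2046
0x168 = 00101101000
→ | → 11111111110 = 2046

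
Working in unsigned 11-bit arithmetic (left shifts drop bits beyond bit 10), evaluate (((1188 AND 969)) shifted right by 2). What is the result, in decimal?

1188 = 10010100100
969 = 01111001001
→ AND → 00010000000 = 128
→ shifted right by 2 → 00000100000 = 32

32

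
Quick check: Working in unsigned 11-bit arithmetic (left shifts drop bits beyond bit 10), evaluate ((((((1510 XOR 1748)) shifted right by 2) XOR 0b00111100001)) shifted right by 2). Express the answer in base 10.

75

1510 = 10111100110
1748 = 11011010100
→ XOR → 01100110010 = 818
→ shifted right by 2 → 00011001100 = 204
0b00111100001 = 00111100001
→ XOR → 00100101101 = 301
→ shifted right by 2 → 00001001011 = 75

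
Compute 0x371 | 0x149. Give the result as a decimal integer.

889

0x371 = 1101110001
0x149 = 0101001001
 OR → 1101111001 = 889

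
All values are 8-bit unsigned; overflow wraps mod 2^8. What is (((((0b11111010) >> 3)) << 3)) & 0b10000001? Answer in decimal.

0b11111010 = 11111010
→ >> 3 → 00011111 = 31
→ << 3 (mod 2^8) → 11111000 = 248
0b10000001 = 10000001
→ & → 10000000 = 128

128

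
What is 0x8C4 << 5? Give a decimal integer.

0x8C4 = 00000100011000100
shift left by 5 → 10001100010000000 = 71808
(equivalently, 2244 × 2^5 = 2244 × 32)

71808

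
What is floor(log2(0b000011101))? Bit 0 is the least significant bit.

0b000011101 = 11101
The topmost 1 is at position 4 (since 2^4 = 16 ≤ 29 < 32).

4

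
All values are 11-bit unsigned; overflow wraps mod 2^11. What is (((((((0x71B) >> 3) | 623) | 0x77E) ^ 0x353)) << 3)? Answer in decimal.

0x71B = 11100011011
→ >> 3 → 00011100011 = 227
623 = 01001101111
→ | → 01011101111 = 751
0x77E = 11101111110
→ | → 11111111111 = 2047
0x353 = 01101010011
→ ^ → 10010101100 = 1196
→ << 3 (mod 2^11) → 10101100000 = 1376

1376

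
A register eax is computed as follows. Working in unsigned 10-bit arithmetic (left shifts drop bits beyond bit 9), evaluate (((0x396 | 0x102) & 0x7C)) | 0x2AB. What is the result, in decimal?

0x396 = 1110010110
0x102 = 0100000010
→ | → 1110010110 = 918
0x7C = 0001111100
→ & → 0000010100 = 20
0x2AB = 1010101011
→ | → 1010111111 = 703

703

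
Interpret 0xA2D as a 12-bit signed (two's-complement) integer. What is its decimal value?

-1491

pattern = 101000101101 (MSB is 1 ⇒ negative)
Invert: 010111010010, add 1 → 010111010011 = 1491, so the value is -1491.
(Equivalently: 2605 - 2^12 = 2605 - 4096 = -1491.)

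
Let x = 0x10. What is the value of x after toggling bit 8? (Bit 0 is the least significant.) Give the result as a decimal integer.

272

x = 00000010000
bit 8 is currently 0; toggle it via x ^ (1 << 8) = x ^ 256
→ 00100010000 = 272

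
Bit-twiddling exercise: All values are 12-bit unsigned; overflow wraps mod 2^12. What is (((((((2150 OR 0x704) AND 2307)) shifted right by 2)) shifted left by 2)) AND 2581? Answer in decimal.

2048

2150 = 100001100110
0x704 = 011100000100
→ OR → 111101100110 = 3942
2307 = 100100000011
→ AND → 100100000010 = 2306
→ shifted right by 2 → 001001000000 = 576
→ shifted left by 2 (mod 2^12) → 100100000000 = 2304
2581 = 101000010101
→ AND → 100000000000 = 2048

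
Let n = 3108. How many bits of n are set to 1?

3108 = 110000100100
Count the 1s: 1 + 1 + 1 + 1 = 4

4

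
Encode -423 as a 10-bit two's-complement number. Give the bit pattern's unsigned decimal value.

601

423 in 10 bits: 0110100111
Invert: 1001011000
Add 1:  1001011001 = 601
(Check: 2^10 - 423 = 1024 - 423 = 601.)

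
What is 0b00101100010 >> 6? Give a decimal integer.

5

x = 101100010
shift right by 6 → 000000101 = 5
(equivalently, floor(354 / 64))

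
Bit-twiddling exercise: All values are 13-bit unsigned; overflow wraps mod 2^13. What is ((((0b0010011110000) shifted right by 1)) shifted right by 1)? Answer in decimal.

0b0010011110000 = 0010011110000
→ shifted right by 1 → 0001001111000 = 632
→ shifted right by 1 → 0000100111100 = 316

316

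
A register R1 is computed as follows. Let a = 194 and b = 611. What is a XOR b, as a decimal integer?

673

194 = 0011000010
611 = 1001100011
XOR → 1010100001 = 673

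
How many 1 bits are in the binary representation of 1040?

2

1040 = 10000010000
Count the 1s: 1 + 1 = 2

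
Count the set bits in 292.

292 = 100100100
Count the 1s: 1 + 1 + 1 = 3

3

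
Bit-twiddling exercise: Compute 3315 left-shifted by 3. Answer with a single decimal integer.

3315 = 000110011110011
shift left by 3 → 110011110011000 = 26520
(equivalently, 3315 × 2^3 = 3315 × 8)

26520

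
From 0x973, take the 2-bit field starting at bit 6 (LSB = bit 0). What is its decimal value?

v = 0100101110011
Shift right by 6: 0100101
Mask low 2 bits: 01 = 1

1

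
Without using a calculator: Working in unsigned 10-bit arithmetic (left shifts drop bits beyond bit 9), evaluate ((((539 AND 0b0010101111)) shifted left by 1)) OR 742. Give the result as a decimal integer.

539 = 1000011011
0b0010101111 = 0010101111
→ AND → 0000001011 = 11
→ shifted left by 1 (mod 2^10) → 0000010110 = 22
742 = 1011100110
→ OR → 1011110110 = 758

758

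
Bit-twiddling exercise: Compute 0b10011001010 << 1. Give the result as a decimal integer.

x = 010011001010
shift left by 1 → 100110010100 = 2452
(equivalently, 1226 × 2^1 = 1226 × 2)

2452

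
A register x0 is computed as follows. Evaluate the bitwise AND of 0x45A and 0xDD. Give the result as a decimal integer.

88

0x45A = 10001011010
0xDD = 00011011101
AND → 00001011000 = 88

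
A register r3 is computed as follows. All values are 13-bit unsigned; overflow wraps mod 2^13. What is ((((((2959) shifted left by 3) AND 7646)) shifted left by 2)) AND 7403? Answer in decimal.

4192

2959 = 0101110001111
→ shifted left by 3 (mod 2^13) → 1110001111000 = 7288
7646 = 1110111011110
→ AND → 1110001011000 = 7256
→ shifted left by 2 (mod 2^13) → 1000101100000 = 4448
7403 = 1110011101011
→ AND → 1000001100000 = 4192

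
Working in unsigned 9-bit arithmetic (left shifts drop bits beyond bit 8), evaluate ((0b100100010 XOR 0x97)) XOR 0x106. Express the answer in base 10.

179

0b100100010 = 100100010
0x97 = 010010111
→ XOR → 110110101 = 437
0x106 = 100000110
→ XOR → 010110011 = 179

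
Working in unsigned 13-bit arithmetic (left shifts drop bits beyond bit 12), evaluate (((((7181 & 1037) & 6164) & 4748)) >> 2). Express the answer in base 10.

1

7181 = 1110000001101
1037 = 0010000001101
→ & → 0010000001101 = 1037
6164 = 1100000010100
→ & → 0000000000100 = 4
4748 = 1001010001100
→ & → 0000000000100 = 4
→ >> 2 → 0000000000001 = 1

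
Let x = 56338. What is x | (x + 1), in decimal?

56339

x = 1101110000010010 = 56338
x + 1 = 1101110000010011
OR    = 1101110000010011 = 56339
(x | (x + 1) sets the lowest cleared bit.)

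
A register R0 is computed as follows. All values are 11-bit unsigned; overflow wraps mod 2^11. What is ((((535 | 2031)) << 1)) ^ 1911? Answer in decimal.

535 = 01000010111
2031 = 11111101111
→ | → 11111111111 = 2047
→ << 1 (mod 2^11) → 11111111110 = 2046
1911 = 11101110111
→ ^ → 00010001001 = 137

137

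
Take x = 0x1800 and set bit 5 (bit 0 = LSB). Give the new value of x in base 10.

6176

x = 1100000000000
bit 5 is currently 0; set it via x | (1 << 5) = x | 32
→ 1100000100000 = 6176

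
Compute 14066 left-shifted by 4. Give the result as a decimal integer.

225056

14066 = 000011011011110010
shift left by 4 → 110110111100100000 = 225056
(equivalently, 14066 × 2^4 = 14066 × 16)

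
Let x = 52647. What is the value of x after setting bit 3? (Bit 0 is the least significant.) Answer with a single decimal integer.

x = 1100110110100111
bit 3 is currently 0; set it via x | (1 << 3) = x | 8
→ 1100110110101111 = 52655

52655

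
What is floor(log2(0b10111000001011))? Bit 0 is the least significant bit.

0b10111000001011 = 10111000001011
The topmost 1 is at position 13 (since 2^13 = 8192 ≤ 11787 < 16384).

13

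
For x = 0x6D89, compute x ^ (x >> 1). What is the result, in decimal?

23373

x = 110110110001001 = 28041
x>>1 = 011011011000100
XOR  = 101101101001101 = 23373
(x ^ (x >> 1) gives the standard binary-reflected Gray code of x.)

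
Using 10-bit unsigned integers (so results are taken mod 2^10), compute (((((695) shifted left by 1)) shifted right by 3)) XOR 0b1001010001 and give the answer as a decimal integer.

636

695 = 1010110111
→ shifted left by 1 (mod 2^10) → 0101101110 = 366
→ shifted right by 3 → 0000101101 = 45
0b1001010001 = 1001010001
→ XOR → 1001111100 = 636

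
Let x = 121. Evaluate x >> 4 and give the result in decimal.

121 = 1111001
shift right by 4 → 0000111 = 7
(equivalently, floor(121 / 16))

7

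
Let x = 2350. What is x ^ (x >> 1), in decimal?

x = 100100101110 = 2350
x>>1 = 010010010111
XOR  = 110110111001 = 3513
(x ^ (x >> 1) gives the standard binary-reflected Gray code of x.)

3513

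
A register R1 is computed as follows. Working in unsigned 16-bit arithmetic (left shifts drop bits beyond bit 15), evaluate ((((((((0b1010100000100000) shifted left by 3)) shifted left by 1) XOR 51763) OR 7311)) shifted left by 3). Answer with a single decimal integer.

0b1010100000100000 = 1010100000100000
→ shifted left by 3 (mod 2^16) → 0100000100000000 = 16640
→ shifted left by 1 (mod 2^16) → 1000001000000000 = 33280
51763 = 1100101000110011
→ XOR → 0100100000110011 = 18483
7311 = 0001110010001111
→ OR → 0101110010111111 = 23743
→ shifted left by 3 (mod 2^16) → 1110010111111000 = 58872

58872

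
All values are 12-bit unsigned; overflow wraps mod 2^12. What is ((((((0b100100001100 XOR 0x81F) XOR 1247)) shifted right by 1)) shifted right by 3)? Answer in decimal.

92

0b100100001100 = 100100001100
0x81F = 100000011111
→ XOR → 000100010011 = 275
1247 = 010011011111
→ XOR → 010111001100 = 1484
→ shifted right by 1 → 001011100110 = 742
→ shifted right by 3 → 000001011100 = 92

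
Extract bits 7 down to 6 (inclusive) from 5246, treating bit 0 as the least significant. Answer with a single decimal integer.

v = 01010001111110
Shift right by 6: 01010001
Mask low 2 bits: 01 = 1

1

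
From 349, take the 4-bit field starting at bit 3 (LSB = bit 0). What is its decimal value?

v = 0000101011101
Shift right by 3: 0000101011
Mask low 4 bits: 1011 = 11

11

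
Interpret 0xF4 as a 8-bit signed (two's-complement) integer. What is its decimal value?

-12

pattern = 11110100 (MSB is 1 ⇒ negative)
Invert: 00001011, add 1 → 00001100 = 12, so the value is -12.
(Equivalently: 244 - 2^8 = 244 - 256 = -12.)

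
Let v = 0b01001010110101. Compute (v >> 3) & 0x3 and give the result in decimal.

2

v = 01001010110101
Shift right by 3: 01001010110
Mask low 2 bits: 10 = 2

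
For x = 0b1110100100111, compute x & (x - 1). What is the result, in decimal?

7462

x = 1110100100111 = 7463
x - 1 = 1110100100110
AND   = 1110100100110 = 7462
(x & (x - 1) clears the lowest set bit of x.)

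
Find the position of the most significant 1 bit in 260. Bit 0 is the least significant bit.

260 = 100000100
The topmost 1 is at position 8 (since 2^8 = 256 ≤ 260 < 512).

8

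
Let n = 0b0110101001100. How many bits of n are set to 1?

6

n = 110101001100
Count the 1s: 1 + 1 + 1 + 1 + 1 + 1 = 6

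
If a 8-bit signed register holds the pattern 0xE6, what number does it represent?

-26

pattern = 11100110 (MSB is 1 ⇒ negative)
Invert: 00011001, add 1 → 00011010 = 26, so the value is -26.
(Equivalently: 230 - 2^8 = 230 - 256 = -26.)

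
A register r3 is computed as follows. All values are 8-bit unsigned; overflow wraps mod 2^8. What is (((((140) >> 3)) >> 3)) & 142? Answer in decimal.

2

140 = 10001100
→ >> 3 → 00010001 = 17
→ >> 3 → 00000010 = 2
142 = 10001110
→ & → 00000010 = 2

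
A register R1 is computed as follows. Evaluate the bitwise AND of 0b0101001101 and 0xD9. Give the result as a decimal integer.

73

a = 101001101
0xD9 = 011011001
AND → 001001001 = 73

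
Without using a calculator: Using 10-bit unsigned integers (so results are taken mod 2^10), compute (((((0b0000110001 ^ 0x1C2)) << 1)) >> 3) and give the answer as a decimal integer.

0b0000110001 = 0000110001
0x1C2 = 0111000010
→ ^ → 0111110011 = 499
→ << 1 (mod 2^10) → 1111100110 = 998
→ >> 3 → 0001111100 = 124

124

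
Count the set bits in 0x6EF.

9

0x6EF = 11011101111
Count the 1s: 1 + 1 + 1 + 1 + 1 + 1 + 1 + 1 + 1 = 9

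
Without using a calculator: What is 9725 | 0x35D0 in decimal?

13821

9725 = 10010111111101
0x35D0 = 11010111010000
 OR → 11010111111101 = 13821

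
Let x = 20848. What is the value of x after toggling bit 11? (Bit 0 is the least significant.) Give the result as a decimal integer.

x = 101000101110000
bit 11 is currently 0; toggle it via x ^ (1 << 11) = x ^ 2048
→ 101100101110000 = 22896

22896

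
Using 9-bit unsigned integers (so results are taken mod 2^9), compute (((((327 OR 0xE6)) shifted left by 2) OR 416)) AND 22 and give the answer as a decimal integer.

20

327 = 101000111
0xE6 = 011100110
→ OR → 111100111 = 487
→ shifted left by 2 (mod 2^9) → 110011100 = 412
416 = 110100000
→ OR → 110111100 = 444
22 = 000010110
→ AND → 000010100 = 20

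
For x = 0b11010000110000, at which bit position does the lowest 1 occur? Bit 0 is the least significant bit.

4

0b11010000110000 = 11010000110000
Trailing zeros: 4, so the lowest set bit is bit 4 (value 16).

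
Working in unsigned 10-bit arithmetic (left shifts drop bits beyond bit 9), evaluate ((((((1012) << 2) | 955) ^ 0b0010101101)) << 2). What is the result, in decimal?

1012 = 1111110100
→ << 2 (mod 2^10) → 1111010000 = 976
955 = 1110111011
→ | → 1111111011 = 1019
0b0010101101 = 0010101101
→ ^ → 1101010110 = 854
→ << 2 (mod 2^10) → 0101011000 = 344

344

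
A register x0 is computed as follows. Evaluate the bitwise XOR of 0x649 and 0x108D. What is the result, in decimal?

0x649 = 0011001001001
0x108D = 1000010001101
XOR → 1011011000100 = 5828

5828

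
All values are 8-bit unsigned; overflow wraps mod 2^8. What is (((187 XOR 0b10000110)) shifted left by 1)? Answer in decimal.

122

187 = 10111011
0b10000110 = 10000110
→ XOR → 00111101 = 61
→ shifted left by 1 (mod 2^8) → 01111010 = 122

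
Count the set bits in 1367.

1367 = 10101010111
Count the 1s: 1 + 1 + 1 + 1 + 1 + 1 + 1 = 7

7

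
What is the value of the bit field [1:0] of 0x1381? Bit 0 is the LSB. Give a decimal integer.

v = 1001110000001
Shift right by 0: 1001110000001
Mask low 2 bits: 01 = 1

1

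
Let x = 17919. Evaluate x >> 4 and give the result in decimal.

1119

17919 = 100010111111111
shift right by 4 → 000010001011111 = 1119
(equivalently, floor(17919 / 16))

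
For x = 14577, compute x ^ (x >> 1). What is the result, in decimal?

9353

x = 11100011110001 = 14577
x>>1 = 01110001111000
XOR  = 10010010001001 = 9353
(x ^ (x >> 1) gives the standard binary-reflected Gray code of x.)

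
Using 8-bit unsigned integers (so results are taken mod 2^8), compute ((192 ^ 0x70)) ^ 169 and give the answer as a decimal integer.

192 = 11000000
0x70 = 01110000
→ ^ → 10110000 = 176
169 = 10101001
→ ^ → 00011001 = 25

25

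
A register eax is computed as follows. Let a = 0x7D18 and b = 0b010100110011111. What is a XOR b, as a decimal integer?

21639

0x7D18 = 111110100011000
b = 010100110011111
XOR → 101010010000111 = 21639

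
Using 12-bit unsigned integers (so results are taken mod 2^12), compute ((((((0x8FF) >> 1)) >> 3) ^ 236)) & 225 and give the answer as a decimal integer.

97

0x8FF = 100011111111
→ >> 1 → 010001111111 = 1151
→ >> 3 → 000010001111 = 143
236 = 000011101100
→ ^ → 000001100011 = 99
225 = 000011100001
→ & → 000001100001 = 97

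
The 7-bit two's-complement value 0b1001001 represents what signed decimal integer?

-55

pattern = 1001001 (MSB is 1 ⇒ negative)
Invert: 0110110, add 1 → 0110111 = 55, so the value is -55.
(Equivalently: 73 - 2^7 = 73 - 128 = -55.)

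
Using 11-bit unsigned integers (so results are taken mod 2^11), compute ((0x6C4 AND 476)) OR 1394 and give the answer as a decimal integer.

0x6C4 = 11011000100
476 = 00111011100
→ AND → 00011000100 = 196
1394 = 10101110010
→ OR → 10111110110 = 1526

1526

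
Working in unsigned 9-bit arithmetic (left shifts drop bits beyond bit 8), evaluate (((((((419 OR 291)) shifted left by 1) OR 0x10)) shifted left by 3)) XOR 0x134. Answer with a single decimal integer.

419 = 110100011
291 = 100100011
→ OR → 110100011 = 419
→ shifted left by 1 (mod 2^9) → 101000110 = 326
0x10 = 000010000
→ OR → 101010110 = 342
→ shifted left by 3 (mod 2^9) → 010110000 = 176
0x134 = 100110100
→ XOR → 110000100 = 388

388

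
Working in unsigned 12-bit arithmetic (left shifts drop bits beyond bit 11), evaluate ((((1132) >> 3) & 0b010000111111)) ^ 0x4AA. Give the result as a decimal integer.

1132 = 010001101100
→ >> 3 → 000010001101 = 141
0b010000111111 = 010000111111
→ & → 000000001101 = 13
0x4AA = 010010101010
→ ^ → 010010100111 = 1191

1191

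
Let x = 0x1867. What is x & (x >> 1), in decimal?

x = 1100001100111 = 6247
x>>1 = 0110000110011
AND  = 0100000100011 = 2083
(x & (x >> 1) has a 1 wherever x has two consecutive 1 bits.)

2083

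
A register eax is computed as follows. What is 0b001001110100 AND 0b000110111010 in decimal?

a = 1001110100
b = 0110111010
AND → 0000110000 = 48

48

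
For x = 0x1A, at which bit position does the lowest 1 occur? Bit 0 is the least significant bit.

1

0x1A = 11010
Trailing zeros: 1, so the lowest set bit is bit 1 (value 2).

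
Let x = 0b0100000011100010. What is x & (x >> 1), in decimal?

x = 100000011100010 = 16610
x>>1 = 010000001110001
AND  = 000000001100000 = 96
(x & (x >> 1) has a 1 wherever x has two consecutive 1 bits.)

96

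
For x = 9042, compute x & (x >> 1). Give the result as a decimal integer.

x = 10001101010010 = 9042
x>>1 = 01000110101001
AND  = 00000100000000 = 256
(x & (x >> 1) has a 1 wherever x has two consecutive 1 bits.)

256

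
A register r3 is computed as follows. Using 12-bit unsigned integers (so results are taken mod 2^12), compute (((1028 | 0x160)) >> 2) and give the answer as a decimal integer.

345

1028 = 010000000100
0x160 = 000101100000
→ | → 010101100100 = 1380
→ >> 2 → 000101011001 = 345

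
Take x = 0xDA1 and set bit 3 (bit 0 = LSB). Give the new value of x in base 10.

3497

x = 00110110100001
bit 3 is currently 0; set it via x | (1 << 3) = x | 8
→ 00110110101001 = 3497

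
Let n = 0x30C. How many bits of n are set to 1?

0x30C = 1100001100
Count the 1s: 1 + 1 + 1 + 1 = 4

4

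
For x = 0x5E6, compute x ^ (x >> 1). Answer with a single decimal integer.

1813

x = 10111100110 = 1510
x>>1 = 01011110011
XOR  = 11100010101 = 1813
(x ^ (x >> 1) gives the standard binary-reflected Gray code of x.)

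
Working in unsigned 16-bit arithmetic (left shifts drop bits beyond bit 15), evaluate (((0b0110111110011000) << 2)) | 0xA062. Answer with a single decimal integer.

48738

0b0110111110011000 = 0110111110011000
→ << 2 (mod 2^16) → 1011111001100000 = 48736
0xA062 = 1010000001100010
→ | → 1011111001100010 = 48738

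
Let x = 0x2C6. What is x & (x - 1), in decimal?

x = 1011000110 = 710
x - 1 = 1011000101
AND   = 1011000100 = 708
(x & (x - 1) clears the lowest set bit of x.)

708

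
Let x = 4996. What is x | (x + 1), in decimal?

x = 1001110000100 = 4996
x + 1 = 1001110000101
OR    = 1001110000101 = 4997
(x | (x + 1) sets the lowest cleared bit.)

4997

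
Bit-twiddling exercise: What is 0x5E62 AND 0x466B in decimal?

18018

0x5E62 = 101111001100010
0x466B = 100011001101011
AND → 100011001100010 = 18018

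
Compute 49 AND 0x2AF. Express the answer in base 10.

49 = 0000110001
0x2AF = 1010101111
AND → 0000100001 = 33

33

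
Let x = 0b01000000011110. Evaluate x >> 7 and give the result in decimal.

x = 1000000011110
shift right by 7 → 0000000100000 = 32
(equivalently, floor(4126 / 128))

32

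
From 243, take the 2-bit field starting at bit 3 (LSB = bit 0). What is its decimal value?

2

v = 0011110011
Shift right by 3: 0011110
Mask low 2 bits: 10 = 2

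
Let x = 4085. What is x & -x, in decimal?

x = 111111110101 = 4085
-x (two's complement) = …000000001011
AND   = 000000000001 = 1
(x & -x isolates the lowest set bit of x.)

1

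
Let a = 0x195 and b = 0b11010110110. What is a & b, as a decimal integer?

0x195 = 00110010101
b = 11010110110
AND → 00010010100 = 148

148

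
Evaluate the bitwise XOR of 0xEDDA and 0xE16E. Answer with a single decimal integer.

3252

0xEDDA = 1110110111011010
0xE16E = 1110000101101110
XOR → 0000110010110100 = 3252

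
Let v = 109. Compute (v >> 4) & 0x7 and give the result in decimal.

6

v = 01101101
Shift right by 4: 0110
Mask low 3 bits: 110 = 6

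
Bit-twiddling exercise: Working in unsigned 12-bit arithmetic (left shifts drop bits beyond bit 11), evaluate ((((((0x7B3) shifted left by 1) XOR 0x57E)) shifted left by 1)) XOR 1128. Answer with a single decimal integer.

88

0x7B3 = 011110110011
→ shifted left by 1 (mod 2^12) → 111101100110 = 3942
0x57E = 010101111110
→ XOR → 101000011000 = 2584
→ shifted left by 1 (mod 2^12) → 010000110000 = 1072
1128 = 010001101000
→ XOR → 000001011000 = 88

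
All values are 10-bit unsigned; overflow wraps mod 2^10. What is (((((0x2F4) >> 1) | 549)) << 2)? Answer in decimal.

0x2F4 = 1011110100
→ >> 1 → 0101111010 = 378
549 = 1000100101
→ | → 1101111111 = 895
→ << 2 (mod 2^10) → 0111111100 = 508

508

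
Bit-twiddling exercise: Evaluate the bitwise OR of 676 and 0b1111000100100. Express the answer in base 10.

676 = 0001010100100
b = 1111000100100
 OR → 1111010100100 = 7844

7844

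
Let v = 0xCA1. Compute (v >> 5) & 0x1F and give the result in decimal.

5

v = 0110010100001
Shift right by 5: 01100101
Mask low 5 bits: 00101 = 5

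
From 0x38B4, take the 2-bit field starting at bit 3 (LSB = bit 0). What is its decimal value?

v = 11100010110100
Shift right by 3: 11100010110
Mask low 2 bits: 10 = 2

2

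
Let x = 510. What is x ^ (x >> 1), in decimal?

x = 111111110 = 510
x>>1 = 011111111
XOR  = 100000001 = 257
(x ^ (x >> 1) gives the standard binary-reflected Gray code of x.)

257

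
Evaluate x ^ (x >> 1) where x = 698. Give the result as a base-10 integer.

999

x = 1010111010 = 698
x>>1 = 0101011101
XOR  = 1111100111 = 999
(x ^ (x >> 1) gives the standard binary-reflected Gray code of x.)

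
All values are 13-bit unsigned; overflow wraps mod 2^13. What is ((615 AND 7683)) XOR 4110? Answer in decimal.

4621

615 = 0001001100111
7683 = 1111000000011
→ AND → 0001000000011 = 515
4110 = 1000000001110
→ XOR → 1001000001101 = 4621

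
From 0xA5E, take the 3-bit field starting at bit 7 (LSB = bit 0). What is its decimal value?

v = 0101001011110
Shift right by 7: 010100
Mask low 3 bits: 100 = 4

4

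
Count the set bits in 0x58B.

0x58B = 10110001011
Count the 1s: 1 + 1 + 1 + 1 + 1 + 1 = 6

6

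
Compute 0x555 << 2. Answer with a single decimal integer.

5460

0x555 = 0010101010101
shift left by 2 → 1010101010100 = 5460
(equivalently, 1365 × 2^2 = 1365 × 4)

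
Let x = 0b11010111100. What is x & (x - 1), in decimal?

x = 11010111100 = 1724
x - 1 = 11010111011
AND   = 11010111000 = 1720
(x & (x - 1) clears the lowest set bit of x.)

1720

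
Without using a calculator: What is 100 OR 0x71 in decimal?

100 = 1100100
0x71 = 1110001
 OR → 1110101 = 117

117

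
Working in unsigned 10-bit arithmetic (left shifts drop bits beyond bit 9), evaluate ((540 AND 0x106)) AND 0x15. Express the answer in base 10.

4

540 = 1000011100
0x106 = 0100000110
→ AND → 0000000100 = 4
0x15 = 0000010101
→ AND → 0000000100 = 4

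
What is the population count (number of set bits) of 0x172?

0x172 = 101110010
Count the 1s: 1 + 1 + 1 + 1 + 1 = 5

5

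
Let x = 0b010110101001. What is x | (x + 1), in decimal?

x = 10110101001 = 1449
x + 1 = 10110101010
OR    = 10110101011 = 1451
(x | (x + 1) sets the lowest cleared bit.)

1451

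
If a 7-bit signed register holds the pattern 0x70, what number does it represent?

pattern = 1110000 (MSB is 1 ⇒ negative)
Invert: 0001111, add 1 → 0010000 = 16, so the value is -16.
(Equivalently: 112 - 2^7 = 112 - 128 = -16.)

-16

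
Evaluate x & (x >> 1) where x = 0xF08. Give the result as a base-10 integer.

1792

x = 111100001000 = 3848
x>>1 = 011110000100
AND  = 011100000000 = 1792
(x & (x >> 1) has a 1 wherever x has two consecutive 1 bits.)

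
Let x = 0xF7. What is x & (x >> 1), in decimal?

115

x = 11110111 = 247
x>>1 = 01111011
AND  = 01110011 = 115
(x & (x >> 1) has a 1 wherever x has two consecutive 1 bits.)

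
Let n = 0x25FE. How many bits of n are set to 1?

0x25FE = 10010111111110
Count the 1s: 1 + 1 + 1 + 1 + 1 + 1 + 1 + 1 + 1 + 1 = 10

10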